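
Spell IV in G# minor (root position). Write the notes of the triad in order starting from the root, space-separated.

C# E# G#

IV is built on scale degree 4, which is C# in both G# minor and its parallel. Building the major chord from the parallel major on C#: C#–E#–G#.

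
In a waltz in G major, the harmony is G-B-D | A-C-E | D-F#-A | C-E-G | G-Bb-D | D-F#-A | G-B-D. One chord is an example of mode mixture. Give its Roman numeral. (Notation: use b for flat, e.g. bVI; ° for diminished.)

i

In G major the diatonic chords are G, Am, Bm, C, D, Em, F#dim. G–B–D = G, A–C–E = Am, D–F#–A = D and C–E–G = C all belong to that set. G–Bb–D is not: scale degree 1 in G major carries G (I). In G minor the chord on that degree is Gm, so here it functions as i, borrowed from the parallel minor.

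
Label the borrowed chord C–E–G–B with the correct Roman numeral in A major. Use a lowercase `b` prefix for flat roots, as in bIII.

The root C is the lowered 3rd scale degree — diatonically A major has C# there. The diatonic chord on degree 3 would be C#m (iii), but C–E–G–B is the major-seventh chord from A minor. As a borrowed chord it is labeled bIIImaj7.

bIIImaj7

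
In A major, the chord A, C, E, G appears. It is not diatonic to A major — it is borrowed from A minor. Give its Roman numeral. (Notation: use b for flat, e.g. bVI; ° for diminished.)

A is scale degree 1 in A major. Diatonically A major has A (I) on that degree; A–C–E–G is instead the minor-seventh chord native to A minor, so it takes the label i7.

i7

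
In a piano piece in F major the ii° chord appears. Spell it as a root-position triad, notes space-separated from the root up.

G Bb Db

ii° is built on scale degree 2, which is G in both F major and its parallel. Stacking thirds in F minor on G gives G–Bb–Db.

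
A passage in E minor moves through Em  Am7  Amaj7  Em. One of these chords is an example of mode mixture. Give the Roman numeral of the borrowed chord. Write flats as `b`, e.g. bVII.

IVmaj7

E minor has the diatonic set Em, F#dim, G, Am, B, C, D (with V from harmonic minor). Em and Am7 both belong to that set. Amaj7 (A–C#–E–G#) is not: scale degree 4 in E minor carries Am (iv). In E major the chord on that degree is Amaj7, so here it functions as IVmaj7, borrowed from the parallel major.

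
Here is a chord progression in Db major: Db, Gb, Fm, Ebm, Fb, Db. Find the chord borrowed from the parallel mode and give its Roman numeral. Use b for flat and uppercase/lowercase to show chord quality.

In Db major the diatonic chords are Db, Ebm, Fm, Gb, Ab, Bbm, Cdim. Db, Gb, Fm and Ebm are all diatonic. Fb (Fb–Ab–Cb) doesn't fit — on degree 3 Db major would have Fm (iii). Fb is the degree-3 chord of Db minor, so it is the borrowed bIII.

bIII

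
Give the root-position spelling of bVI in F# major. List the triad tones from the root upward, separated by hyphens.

D-F#-A

Scale degree 6 in F# major is D#. bVI uses the lowered form, D, taken from F# minor. Building the major chord from the parallel minor on D: D–F#–A.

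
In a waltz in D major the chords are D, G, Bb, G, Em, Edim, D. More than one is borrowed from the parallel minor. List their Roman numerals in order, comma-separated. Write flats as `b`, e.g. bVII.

bVI, ii°

The diatonic triads in D major are D, Em, F#m, G, A, Bm, C#dim. D, G and Em all belong to that set. But Bb (Bb–D–F) is foreign: the diatonic vi on degree 6 is Bm, whereas Bb comes from D minor. It is labeled bVI. Edim (E–G–Bb) is not: scale degree 2 in D major carries Em (ii). In D minor the chord on that degree is Edim, so here it functions as ii°, borrowed from the parallel minor.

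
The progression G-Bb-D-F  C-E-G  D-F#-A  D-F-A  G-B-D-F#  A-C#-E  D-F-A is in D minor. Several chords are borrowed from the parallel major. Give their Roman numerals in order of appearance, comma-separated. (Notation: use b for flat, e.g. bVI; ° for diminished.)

I, IVmaj7

D minor has the diatonic set Dm, Edim, F, Gm, A, Bb, C (with V from harmonic minor). G–Bb–D–F = Gm7, C–E–G = C, D–F–A = Dm and A–C#–E = A all belong to that set. But D–F#–A is foreign: the diatonic i on degree 1 is Dm, whereas D comes from D major. It is labeled I. But G–B–D–F# is foreign: the diatonic iv on degree 4 is Gm, whereas Gmaj7 comes from D major. It is labeled IVmaj7.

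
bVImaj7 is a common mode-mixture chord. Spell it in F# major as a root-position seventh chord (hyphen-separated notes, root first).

D-F#-A-C#

Scale degree 6 in F# major is D#. bVImaj7 uses the lowered form, D, taken from F# minor. In F# minor the chord on D is D–F#–A–C#.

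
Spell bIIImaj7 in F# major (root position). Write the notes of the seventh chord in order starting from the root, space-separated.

A C# E G#

bIIImaj7 is built on the lowered scale degree 3. In F# major degree 3 is A#; lowered it becomes A. In F# minor the chord on A is A–C#–E–G#.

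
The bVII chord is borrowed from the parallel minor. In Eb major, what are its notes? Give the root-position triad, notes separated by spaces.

Db F Ab

Scale degree 7 in Eb major is D. bVII uses the lowered form, Db, taken from Eb minor. Stacking thirds in Eb minor on Db gives Db–F–Ab.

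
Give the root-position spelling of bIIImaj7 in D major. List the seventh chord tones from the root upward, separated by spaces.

F A C E

The root of bIIImaj7 is the lowered 3rd degree: F# becomes F. In D minor the chord on F is F–A–C–E.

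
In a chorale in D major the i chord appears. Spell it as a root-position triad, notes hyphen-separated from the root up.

The root, D, is scale degree 1 — the same note in D major and D minor; only the chord quality changes. In D minor the chord on D is D–F–A.

D-F-A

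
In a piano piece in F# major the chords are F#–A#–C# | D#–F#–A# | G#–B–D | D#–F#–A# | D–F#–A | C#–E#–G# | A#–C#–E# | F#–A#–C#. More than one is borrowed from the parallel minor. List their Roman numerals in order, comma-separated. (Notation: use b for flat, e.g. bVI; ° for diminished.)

F# major has the diatonic set F#, G#m, A#m, B, C#, D#m, E#dim. Of the given chords, F#–A#–C# = F#, D#–F#–A# = D#m, C#–E#–G# = C# and A#–C#–E# = A#m are diatonic. G#–B–D doesn't fit — on degree 2 F# major would have G#m (ii). G#dim is the degree-2 chord of F# minor, so it is the borrowed ii°. But D–F#–A is foreign: the diatonic vi on degree 6 is D#m, whereas D comes from F# minor. It is labeled bVI.

ii°, bVI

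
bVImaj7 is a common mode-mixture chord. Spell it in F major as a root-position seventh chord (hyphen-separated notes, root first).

The root of bVImaj7 is the lowered 6th degree: D becomes Db. Building the major-seventh chord from the parallel minor on Db: Db–F–Ab–C.

Db-F-Ab-C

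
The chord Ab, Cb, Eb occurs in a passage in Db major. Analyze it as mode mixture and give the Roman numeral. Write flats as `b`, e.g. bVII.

v

Ab is scale degree 5 in Db major. The diatonic chord on degree 5 would be Ab (V), but Ab–Cb–Eb is the minor chord from Db minor. As a borrowed chord it is labeled v.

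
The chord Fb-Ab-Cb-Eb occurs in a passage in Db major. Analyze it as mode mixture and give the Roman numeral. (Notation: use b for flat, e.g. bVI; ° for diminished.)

The root Fb is the lowered 3rd scale degree — diatonically Db major has F there. The diatonic chord on degree 3 would be Fm (iii), but Fb–Ab–Cb–Eb is the major-seventh chord from Db minor. As a borrowed chord it is labeled bIIImaj7.

bIIImaj7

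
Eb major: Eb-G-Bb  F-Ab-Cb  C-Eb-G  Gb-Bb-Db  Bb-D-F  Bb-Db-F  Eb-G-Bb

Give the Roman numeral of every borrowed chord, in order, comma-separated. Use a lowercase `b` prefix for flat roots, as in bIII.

ii°, bIII, v

The diatonic triads in Eb major are Eb, Fm, Gm, Ab, Bb, Cm, Ddim. Of the given chords, Eb–G–Bb = Eb, C–Eb–G = Cm and Bb–D–F = Bb are diatonic. But F–Ab–Cb is foreign: the diatonic ii on degree 2 is Fm, whereas Fdim comes from Eb minor. It is labeled ii°. But Gb–Bb–Db is foreign: the diatonic iii on degree 3 is Gm, whereas Gb comes from Eb minor. It is labeled bIII. Bb–Db–F doesn't fit — on degree 5 Eb major would have Bb (V). Bbm is the degree-5 chord of Eb minor, so it is the borrowed v.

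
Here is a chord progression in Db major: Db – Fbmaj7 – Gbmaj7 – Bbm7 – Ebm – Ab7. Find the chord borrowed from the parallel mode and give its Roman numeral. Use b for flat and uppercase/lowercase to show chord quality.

bIIImaj7

In Db major the diatonic chords are Db, Ebm, Fm, Gb, Ab, Bbm, Cdim. Of the given chords, Db, Gbmaj7, Bbm7, Ebm and Ab7 are diatonic. Fbmaj7 (Fb–Ab–Cb–Eb) is not: scale degree 3 in Db major carries Fm (iii). In Db minor the chord on that degree is Fbmaj7, so here it functions as bIIImaj7, borrowed from the parallel minor.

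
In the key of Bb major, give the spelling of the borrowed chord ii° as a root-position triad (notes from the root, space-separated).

C Eb Gb

ii° is built on scale degree 2, which is C in both Bb major and its parallel. Stacking thirds in Bb minor on C gives C–Eb–Gb.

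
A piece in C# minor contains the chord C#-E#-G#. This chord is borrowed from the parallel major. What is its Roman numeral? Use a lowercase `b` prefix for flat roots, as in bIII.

I

The root C# is the diatonic 1st degree of C# minor; the borrowing shows in the chord quality. Diatonically C# minor has C#m (i) on that degree; C#–E#–G# is instead the major chord native to C# major, so it takes the label I.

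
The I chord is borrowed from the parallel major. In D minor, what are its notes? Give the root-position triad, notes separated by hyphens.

I is built on scale degree 1, which is D in both D minor and its parallel. Stacking thirds in D major on D gives D–F#–A.

D-F#-A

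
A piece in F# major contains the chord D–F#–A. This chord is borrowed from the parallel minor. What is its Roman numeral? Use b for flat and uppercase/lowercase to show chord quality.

bVI

D is the lowered form of scale degree 6 in F# major (the diatonic degree 6 is D#). Diatonically F# major has D#m (vi) on that degree; D–F#–A is instead the major chord native to F# minor, so it takes the label bVI.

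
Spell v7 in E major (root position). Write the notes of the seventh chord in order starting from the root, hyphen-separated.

v7 is built on scale degree 5, which is B in both E major and its parallel. In E minor the chord on B is B–D–F#–A.

B-D-F#-A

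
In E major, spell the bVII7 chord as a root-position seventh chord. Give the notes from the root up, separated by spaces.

bVII7 is built on the lowered scale degree 7. In E major degree 7 is D#; lowered it becomes D. In E minor the chord on D is D–F#–A–C.

D F# A C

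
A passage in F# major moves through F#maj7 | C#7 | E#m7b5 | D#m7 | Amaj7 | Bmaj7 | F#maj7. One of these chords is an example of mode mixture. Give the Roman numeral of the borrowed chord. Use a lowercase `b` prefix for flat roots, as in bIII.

In F# major the diatonic chords are F#, G#m, A#m, B, C#, D#m, E#dim. Of the given chords, F#maj7, C#7, E#m7b5, D#m7 and Bmaj7 are diatonic. Amaj7 (A–C#–E–G#) is not: scale degree 3 in F# major carries A#m (iii). In F# minor the chord on that degree is Amaj7, so here it functions as bIIImaj7, borrowed from the parallel minor.

bIIImaj7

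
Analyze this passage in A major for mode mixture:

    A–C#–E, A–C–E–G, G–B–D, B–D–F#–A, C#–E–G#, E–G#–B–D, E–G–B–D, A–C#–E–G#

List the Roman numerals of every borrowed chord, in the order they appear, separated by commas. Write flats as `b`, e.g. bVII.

i7, bVII, v7

A major has the diatonic set A, Bm, C#m, D, E, F#m, G#dim. A–C#–E = A, B–D–F#–A = Bm7, C#–E–G# = C#m, E–G#–B–D = E7 and A–C#–E–G# = Amaj7 all belong to that set. A–C–E–G doesn't fit — on degree 1 A major would have A (I). Am7 is the degree-1 chord of A minor, so it is the borrowed i7. But G–B–D is foreign: the diatonic vii° on degree 7 is G#dim, whereas G comes from A minor. It is labeled bVII. But E–G–B–D is foreign: the diatonic V on degree 5 is E, whereas Em7 comes from A minor. It is labeled v7.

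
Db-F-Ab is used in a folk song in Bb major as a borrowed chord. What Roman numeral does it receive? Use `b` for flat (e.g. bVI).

bIII

The root Db is the lowered 3rd scale degree — diatonically Bb major has D there. Db–F–Ab is a major chord — the form found in Bb minor, not the diatonic iii (Dm). Borrowed into Bb major it is written bIII.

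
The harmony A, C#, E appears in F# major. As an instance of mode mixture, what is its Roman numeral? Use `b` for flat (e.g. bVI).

bIII

The root A is the lowered 3rd scale degree — diatonically F# major has A# there. A–C#–E is a major chord — the form found in F# minor, not the diatonic iii (A#m). Borrowed into F# major it is written bIII.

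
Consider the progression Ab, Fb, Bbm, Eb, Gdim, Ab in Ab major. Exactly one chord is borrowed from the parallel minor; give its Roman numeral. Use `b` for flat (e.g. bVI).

bVI

The diatonic triads in Ab major are Ab, Bbm, Cm, Db, Eb, Fm, Gdim. Ab, Bbm, Eb and Gdim are all diatonic. Fb (Fb–Ab–Cb) is not: scale degree 6 in Ab major carries Fm (vi). In Ab minor the chord on that degree is Fb, so here it functions as bVI, borrowed from the parallel minor.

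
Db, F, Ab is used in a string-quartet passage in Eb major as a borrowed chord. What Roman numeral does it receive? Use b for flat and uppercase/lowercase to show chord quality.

Db is the lowered form of scale degree 7 in Eb major (the diatonic degree 7 is D). The diatonic chord on degree 7 would be Ddim (vii°), but Db–F–Ab is the major chord from Eb minor. As a borrowed chord it is labeled bVII.

bVII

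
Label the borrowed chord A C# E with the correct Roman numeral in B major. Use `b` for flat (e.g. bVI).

A is the lowered form of scale degree 7 in B major (the diatonic degree 7 is A#). Diatonically B major has A#dim (vii°) on that degree; A–C#–E is instead the major chord native to B minor, so it takes the label bVII.

bVII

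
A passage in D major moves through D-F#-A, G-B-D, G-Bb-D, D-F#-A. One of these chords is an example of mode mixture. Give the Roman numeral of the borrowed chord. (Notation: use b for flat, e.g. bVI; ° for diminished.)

iv

In D major the diatonic chords are D, Em, F#m, G, A, Bm, C#dim. D–F#–A = D and G–B–D = G both belong to that set. But G–Bb–D is foreign: the diatonic IV on degree 4 is G, whereas Gm comes from D minor. It is labeled iv.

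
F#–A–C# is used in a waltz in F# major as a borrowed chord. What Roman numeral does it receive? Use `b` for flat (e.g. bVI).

F# is scale degree 1 in F# major. F#–A–C# is a minor chord — the form found in F# minor, not the diatonic I (F#). Borrowed into F# major it is written i.

i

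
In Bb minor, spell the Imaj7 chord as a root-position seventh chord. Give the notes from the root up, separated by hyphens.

Bb-D-F-A

Imaj7 is built on scale degree 1, which is Bb in both Bb minor and its parallel. Building the major-seventh chord from the parallel major on Bb: Bb–D–F–A.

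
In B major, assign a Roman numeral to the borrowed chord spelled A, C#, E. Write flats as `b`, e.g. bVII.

bVII

The root A is the lowered 7th scale degree — diatonically B major has A# there. A–C#–E is a major chord — the form found in B minor, not the diatonic vii° (A#dim). Borrowed into B major it is written bVII.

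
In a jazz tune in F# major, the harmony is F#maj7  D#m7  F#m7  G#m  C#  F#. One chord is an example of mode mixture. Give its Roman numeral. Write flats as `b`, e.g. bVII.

F# major has the diatonic set F#, G#m, A#m, B, C#, D#m, E#dim. F#maj7, D#m7, G#m, C# and F# all belong to that set. F#m7 (F#–A–C#–E) doesn't fit — on degree 1 F# major would have F# (I). F#m7 is the degree-1 chord of F# minor, so it is the borrowed i7.

i7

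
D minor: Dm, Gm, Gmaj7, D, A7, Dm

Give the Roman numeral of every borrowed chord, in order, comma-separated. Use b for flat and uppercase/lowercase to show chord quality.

IVmaj7, I

D minor has the diatonic set Dm, Edim, F, Gm, A, Bb, C (with V from harmonic minor). Dm, Gm and A7 are all diatonic. But Gmaj7 (G–B–D–F#) is foreign: the diatonic iv on degree 4 is Gm, whereas Gmaj7 comes from D major. It is labeled IVmaj7. D (D–F#–A) is not: scale degree 1 in D minor carries Dm (i). In D major the chord on that degree is D, so here it functions as I, borrowed from the parallel major.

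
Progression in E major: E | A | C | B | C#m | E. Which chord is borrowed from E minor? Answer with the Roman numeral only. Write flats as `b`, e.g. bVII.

bVI

E major has the diatonic set E, F#m, G#m, A, B, C#m, D#dim. E, A, B and C#m are all diatonic. But C (C–E–G) is foreign: the diatonic vi on degree 6 is C#m, whereas C comes from E minor. It is labeled bVI.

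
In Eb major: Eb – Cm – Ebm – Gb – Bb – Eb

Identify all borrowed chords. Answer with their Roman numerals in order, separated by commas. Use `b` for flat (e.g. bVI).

i, bIII

In Eb major the diatonic chords are Eb, Fm, Gm, Ab, Bb, Cm, Ddim. Eb, Cm and Bb all belong to that set. Ebm (Eb–Gb–Bb) is not: scale degree 1 in Eb major carries Eb (I). In Eb minor the chord on that degree is Ebm, so here it functions as i, borrowed from the parallel minor. But Gb (Gb–Bb–Db) is foreign: the diatonic iii on degree 3 is Gm, whereas Gb comes from Eb minor. It is labeled bIII.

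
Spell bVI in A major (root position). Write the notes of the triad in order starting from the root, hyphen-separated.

Scale degree 6 in A major is F#. bVI uses the lowered form, F, taken from A minor. Building the major chord from the parallel minor on F: F–A–C.

F-A-C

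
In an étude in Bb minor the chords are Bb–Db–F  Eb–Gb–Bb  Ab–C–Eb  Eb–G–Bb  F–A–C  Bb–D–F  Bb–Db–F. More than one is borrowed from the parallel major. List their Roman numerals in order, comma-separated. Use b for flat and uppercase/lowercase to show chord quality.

IV, I

Bb minor has the diatonic set Bbm, Cdim, Db, Ebm, F, Gb, Ab (with V from harmonic minor). Of the given chords, Bb–Db–F = Bbm, Eb–Gb–Bb = Ebm, Ab–C–Eb = Ab and F–A–C = F are diatonic. But Eb–G–Bb is foreign: the diatonic iv on degree 4 is Ebm, whereas Eb comes from Bb major. It is labeled IV. Bb–D–F is not: scale degree 1 in Bb minor carries Bbm (i). In Bb major the chord on that degree is Bb, so here it functions as I, borrowed from the parallel major.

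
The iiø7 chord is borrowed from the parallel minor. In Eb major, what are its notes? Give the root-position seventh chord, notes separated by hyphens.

iiø7 is built on scale degree 2, which is F in both Eb major and its parallel. Building the half-diminished-seventh chord from the parallel minor on F: F–Ab–Cb–Eb.

F-Ab-Cb-Eb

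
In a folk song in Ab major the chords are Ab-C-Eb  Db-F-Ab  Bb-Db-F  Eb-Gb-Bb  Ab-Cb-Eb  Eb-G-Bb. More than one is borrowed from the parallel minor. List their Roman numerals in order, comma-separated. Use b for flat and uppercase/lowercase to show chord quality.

In Ab major the diatonic chords are Ab, Bbm, Cm, Db, Eb, Fm, Gdim. Ab–C–Eb = Ab, Db–F–Ab = Db, Bb–Db–F = Bbm and Eb–G–Bb = Eb are all diatonic. But Eb–Gb–Bb is foreign: the diatonic V on degree 5 is Eb, whereas Ebm comes from Ab minor. It is labeled v. But Ab–Cb–Eb is foreign: the diatonic I on degree 1 is Ab, whereas Abm comes from Ab minor. It is labeled i.

v, i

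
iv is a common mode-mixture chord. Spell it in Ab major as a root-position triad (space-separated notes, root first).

Db Fb Ab

The root, Db, is scale degree 4 — the same note in Ab major and Ab minor; only the chord quality changes. Building the minor chord from the parallel minor on Db: Db–Fb–Ab.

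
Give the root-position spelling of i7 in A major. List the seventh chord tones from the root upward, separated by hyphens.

The root, A, is scale degree 1 — the same note in A major and A minor; only the chord quality changes. In A minor the chord on A is A–C–E–G.

A-C-E-G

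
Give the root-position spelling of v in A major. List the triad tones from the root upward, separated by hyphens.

E-G-B

v is built on scale degree 5, which is E in both A major and its parallel. In A minor the chord on E is E–G–B.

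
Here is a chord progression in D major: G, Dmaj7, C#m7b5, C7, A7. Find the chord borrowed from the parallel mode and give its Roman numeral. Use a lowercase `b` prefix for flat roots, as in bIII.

D major has the diatonic set D, Em, F#m, G, A, Bm, C#dim. G, Dmaj7, C#m7b5 and A7 all belong to that set. C7 (C–E–G–Bb) is not: scale degree 7 in D major carries C#dim (vii°). In D minor the chord on that degree is C7, so here it functions as bVII7, borrowed from the parallel minor.

bVII7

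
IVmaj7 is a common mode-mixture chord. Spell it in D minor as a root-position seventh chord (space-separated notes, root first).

IVmaj7 is built on scale degree 4, which is G in both D minor and its parallel. Building the major-seventh chord from the parallel major on G: G–B–D–F#.

G B D F#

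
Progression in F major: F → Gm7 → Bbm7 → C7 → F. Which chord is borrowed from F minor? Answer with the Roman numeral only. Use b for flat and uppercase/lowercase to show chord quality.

iv7

F major has the diatonic set F, Gm, Am, Bb, C, Dm, Edim. F, Gm7 and C7 all belong to that set. But Bbm7 (Bb–Db–F–Ab) is foreign: the diatonic IV on degree 4 is Bb, whereas Bbm7 comes from F minor. It is labeled iv7.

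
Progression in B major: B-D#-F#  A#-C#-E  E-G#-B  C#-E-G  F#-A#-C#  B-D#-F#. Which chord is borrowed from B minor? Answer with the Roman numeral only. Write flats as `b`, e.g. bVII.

ii°

The diatonic triads in B major are B, C#m, D#m, E, F#, G#m, A#dim. B–D#–F# = B, A#–C#–E = A#dim, E–G#–B = E and F#–A#–C# = F# all belong to that set. C#–E–G doesn't fit — on degree 2 B major would have C#m (ii). C#dim is the degree-2 chord of B minor, so it is the borrowed ii°.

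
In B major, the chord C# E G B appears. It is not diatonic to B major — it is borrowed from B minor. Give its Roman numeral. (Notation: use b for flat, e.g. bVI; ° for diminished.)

iiø7

The root C# is the diatonic 2nd degree of B major; the borrowing shows in the chord quality. Diatonically B major has C#m (ii) on that degree; C#–E–G–B is instead the half-diminished-seventh chord native to B minor, so it takes the label iiø7.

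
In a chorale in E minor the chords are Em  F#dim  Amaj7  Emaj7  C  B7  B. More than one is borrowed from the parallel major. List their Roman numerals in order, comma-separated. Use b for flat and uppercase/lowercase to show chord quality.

IVmaj7, Imaj7

The diatonic triads in E minor (with V from harmonic minor) are Em, F#dim, G, Am, B, C, D. Em, F#dim, C, B7 and B are all diatonic. Amaj7 (A–C#–E–G#) is not: scale degree 4 in E minor carries Am (iv). In E major the chord on that degree is Amaj7, so here it functions as IVmaj7, borrowed from the parallel major. But Emaj7 (E–G#–B–D#) is foreign: the diatonic i on degree 1 is Em, whereas Emaj7 comes from E major. It is labeled Imaj7.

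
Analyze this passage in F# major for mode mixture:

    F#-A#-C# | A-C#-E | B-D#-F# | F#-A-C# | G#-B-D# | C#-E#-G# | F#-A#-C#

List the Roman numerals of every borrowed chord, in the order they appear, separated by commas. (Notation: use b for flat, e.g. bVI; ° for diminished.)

bIII, i

F# major has the diatonic set F#, G#m, A#m, B, C#, D#m, E#dim. Of the given chords, F#–A#–C# = F#, B–D#–F# = B, G#–B–D# = G#m and C#–E#–G# = C# are diatonic. A–C#–E is not: scale degree 3 in F# major carries A#m (iii). In F# minor the chord on that degree is A, so here it functions as bIII, borrowed from the parallel minor. But F#–A–C# is foreign: the diatonic I on degree 1 is F#, whereas F#m comes from F# minor. It is labeled i.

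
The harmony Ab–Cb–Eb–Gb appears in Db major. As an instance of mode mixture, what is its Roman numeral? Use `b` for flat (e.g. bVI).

Ab is scale degree 5 in Db major. The diatonic chord on degree 5 would be Ab (V), but Ab–Cb–Eb–Gb is the minor-seventh chord from Db minor. As a borrowed chord it is labeled v7.

v7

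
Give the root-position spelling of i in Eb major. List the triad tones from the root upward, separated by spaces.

The root, Eb, is scale degree 1 — the same note in Eb major and Eb minor; only the chord quality changes. In Eb minor the chord on Eb is Eb–Gb–Bb.

Eb Gb Bb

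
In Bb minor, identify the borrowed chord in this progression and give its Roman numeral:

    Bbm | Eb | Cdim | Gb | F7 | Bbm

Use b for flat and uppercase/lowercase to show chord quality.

IV

In Bb minor (with V from harmonic minor) the diatonic chords are Bbm, Cdim, Db, Ebm, F, Gb, Ab. Bbm, Cdim, Gb and F7 all belong to that set. But Eb (Eb–G–Bb) is foreign: the diatonic iv on degree 4 is Ebm, whereas Eb comes from Bb major. It is labeled IV.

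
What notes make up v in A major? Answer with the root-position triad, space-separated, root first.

The root, E, is scale degree 5 — the same note in A major and A minor; only the chord quality changes. In A minor the chord on E is E–G–B.

E G B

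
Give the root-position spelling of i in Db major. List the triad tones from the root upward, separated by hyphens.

Db-Fb-Ab

i is built on scale degree 1, which is Db in both Db major and its parallel. In Db minor the chord on Db is Db–Fb–Ab.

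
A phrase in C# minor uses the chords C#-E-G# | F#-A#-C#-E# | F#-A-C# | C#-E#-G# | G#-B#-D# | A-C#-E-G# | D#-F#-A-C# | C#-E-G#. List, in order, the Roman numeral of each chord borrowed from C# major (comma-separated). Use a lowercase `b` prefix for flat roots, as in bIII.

IVmaj7, I

The diatonic triads in C# minor (with V from harmonic minor) are C#m, D#dim, E, F#m, G#, A, B. C#–E–G# = C#m, F#–A–C# = F#m, G#–B#–D# = G#, A–C#–E–G# = Amaj7 and D#–F#–A–C# = D#m7b5 are all diatonic. But F#–A#–C#–E# is foreign: the diatonic iv on degree 4 is F#m, whereas F#maj7 comes from C# major. It is labeled IVmaj7. But C#–E#–G# is foreign: the diatonic i on degree 1 is C#m, whereas C# comes from C# major. It is labeled I.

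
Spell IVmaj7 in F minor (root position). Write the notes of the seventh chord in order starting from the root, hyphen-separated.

Bb-D-F-A

The root, Bb, is scale degree 4 — the same note in F minor and F major; only the chord quality changes. Stacking thirds in F major on Bb gives Bb–D–F–A.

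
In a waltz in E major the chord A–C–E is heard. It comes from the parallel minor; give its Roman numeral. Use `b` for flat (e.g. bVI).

iv

The root A is the diatonic 4th degree of E major; the borrowing shows in the chord quality. Diatonically E major has A (IV) on that degree; A–C–E is instead the minor chord native to E minor, so it takes the label iv.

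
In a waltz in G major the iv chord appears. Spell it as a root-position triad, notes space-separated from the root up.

iv is built on scale degree 4, which is C in both G major and its parallel. Building the minor chord from the parallel minor on C: C–Eb–G.

C Eb G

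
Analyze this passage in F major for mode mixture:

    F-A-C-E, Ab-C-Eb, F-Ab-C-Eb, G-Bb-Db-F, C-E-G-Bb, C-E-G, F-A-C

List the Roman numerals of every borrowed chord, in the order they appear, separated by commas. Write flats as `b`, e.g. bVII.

bIII, i7, iiø7

F major has the diatonic set F, Gm, Am, Bb, C, Dm, Edim. Of the given chords, F–A–C–E = Fmaj7, C–E–G–Bb = C7, C–E–G = C and F–A–C = F are diatonic. Ab–C–Eb doesn't fit — on degree 3 F major would have Am (iii). Ab is the degree-3 chord of F minor, so it is the borrowed bIII. F–Ab–C–Eb doesn't fit — on degree 1 F major would have F (I). Fm7 is the degree-1 chord of F minor, so it is the borrowed i7. But G–Bb–Db–F is foreign: the diatonic ii on degree 2 is Gm, whereas Gm7b5 comes from F minor. It is labeled iiø7.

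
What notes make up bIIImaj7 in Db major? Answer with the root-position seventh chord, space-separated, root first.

Fb Ab Cb Eb

The root of bIIImaj7 is the lowered 3rd degree: F becomes Fb. In Db minor the chord on Fb is Fb–Ab–Cb–Eb.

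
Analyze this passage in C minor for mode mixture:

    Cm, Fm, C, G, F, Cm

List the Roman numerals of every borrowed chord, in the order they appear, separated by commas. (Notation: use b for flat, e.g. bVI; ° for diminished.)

I, IV

C minor has the diatonic set Cm, Ddim, Eb, Fm, G, Ab, Bb (with V from harmonic minor). Cm, Fm and G are all diatonic. But C (C–E–G) is foreign: the diatonic i on degree 1 is Cm, whereas C comes from C major. It is labeled I. But F (F–A–C) is foreign: the diatonic iv on degree 4 is Fm, whereas F comes from C major. It is labeled IV.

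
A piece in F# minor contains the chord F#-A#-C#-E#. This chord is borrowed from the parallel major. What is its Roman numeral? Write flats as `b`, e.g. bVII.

The root F# is the diatonic 1st degree of F# minor; the borrowing shows in the chord quality. F#–A#–C#–E# is a major-seventh chord — the form found in F# major, not the diatonic i (F#m). Borrowed into F# minor it is written Imaj7.

Imaj7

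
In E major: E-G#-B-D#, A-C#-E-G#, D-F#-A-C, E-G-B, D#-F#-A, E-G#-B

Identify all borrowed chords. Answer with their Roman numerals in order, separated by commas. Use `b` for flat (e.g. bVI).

bVII7, i

E major has the diatonic set E, F#m, G#m, A, B, C#m, D#dim. E–G#–B–D# = Emaj7, A–C#–E–G# = Amaj7, D#–F#–A = D#dim and E–G#–B = E are all diatonic. D–F#–A–C is not: scale degree 7 in E major carries D#dim (vii°). In E minor the chord on that degree is D7, so here it functions as bVII7, borrowed from the parallel minor. E–G–B is not: scale degree 1 in E major carries E (I). In E minor the chord on that degree is Em, so here it functions as i, borrowed from the parallel minor.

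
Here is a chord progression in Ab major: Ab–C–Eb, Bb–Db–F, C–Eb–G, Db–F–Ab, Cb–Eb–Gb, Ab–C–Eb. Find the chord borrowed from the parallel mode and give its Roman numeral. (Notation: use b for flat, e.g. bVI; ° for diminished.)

Ab major has the diatonic set Ab, Bbm, Cm, Db, Eb, Fm, Gdim. Ab–C–Eb = Ab, Bb–Db–F = Bbm, C–Eb–G = Cm and Db–F–Ab = Db all belong to that set. Cb–Eb–Gb is not: scale degree 3 in Ab major carries Cm (iii). In Ab minor the chord on that degree is Cb, so here it functions as bIII, borrowed from the parallel minor.

bIII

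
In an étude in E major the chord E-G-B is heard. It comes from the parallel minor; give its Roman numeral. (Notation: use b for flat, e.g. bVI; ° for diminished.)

E is scale degree 1 in E major. E–G–B is a minor chord — the form found in E minor, not the diatonic I (E). Borrowed into E major it is written i.

i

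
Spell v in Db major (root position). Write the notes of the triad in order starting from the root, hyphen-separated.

v is built on scale degree 5, which is Ab in both Db major and its parallel. Stacking thirds in Db minor on Ab gives Ab–Cb–Eb.

Ab-Cb-Eb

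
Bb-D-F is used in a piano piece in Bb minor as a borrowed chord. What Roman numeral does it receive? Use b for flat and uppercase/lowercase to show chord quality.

I

Bb is scale degree 1 in Bb minor. The diatonic chord on degree 1 would be Bbm (i), but Bb–D–F is the major chord from Bb major. As a borrowed chord it is labeled I.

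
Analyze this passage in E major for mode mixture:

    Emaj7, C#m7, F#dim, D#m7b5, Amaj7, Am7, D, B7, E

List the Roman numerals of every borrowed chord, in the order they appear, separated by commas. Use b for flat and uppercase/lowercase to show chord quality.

ii°, iv7, bVII

In E major the diatonic chords are E, F#m, G#m, A, B, C#m, D#dim. Emaj7, C#m7, D#m7b5, Amaj7, B7 and E all belong to that set. F#dim (F#–A–C) is not: scale degree 2 in E major carries F#m (ii). In E minor the chord on that degree is F#dim, so here it functions as ii°, borrowed from the parallel minor. Am7 (A–C–E–G) doesn't fit — on degree 4 E major would have A (IV). Am7 is the degree-4 chord of E minor, so it is the borrowed iv7. D (D–F#–A) doesn't fit — on degree 7 E major would have D#dim (vii°). D is the degree-7 chord of E minor, so it is the borrowed bVII.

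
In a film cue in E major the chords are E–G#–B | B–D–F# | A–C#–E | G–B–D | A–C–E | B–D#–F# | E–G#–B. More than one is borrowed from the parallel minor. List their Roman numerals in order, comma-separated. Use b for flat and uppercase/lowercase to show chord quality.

E major has the diatonic set E, F#m, G#m, A, B, C#m, D#dim. E–G#–B = E, A–C#–E = A and B–D#–F# = B are all diatonic. B–D–F# doesn't fit — on degree 5 E major would have B (V). Bm is the degree-5 chord of E minor, so it is the borrowed v. G–B–D is not: scale degree 3 in E major carries G#m (iii). In E minor the chord on that degree is G, so here it functions as bIII, borrowed from the parallel minor. A–C–E is not: scale degree 4 in E major carries A (IV). In E minor the chord on that degree is Am, so here it functions as iv, borrowed from the parallel minor.

v, bIII, iv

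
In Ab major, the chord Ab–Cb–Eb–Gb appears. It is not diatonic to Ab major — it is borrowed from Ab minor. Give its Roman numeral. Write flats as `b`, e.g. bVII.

i7

The root Ab is the diatonic 1st degree of Ab major; the borrowing shows in the chord quality. Ab–Cb–Eb–Gb is a minor-seventh chord — the form found in Ab minor, not the diatonic I (Ab). Borrowed into Ab major it is written i7.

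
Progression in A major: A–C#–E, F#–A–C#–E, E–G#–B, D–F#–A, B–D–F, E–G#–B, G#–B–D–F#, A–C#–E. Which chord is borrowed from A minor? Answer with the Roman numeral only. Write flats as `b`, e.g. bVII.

A major has the diatonic set A, Bm, C#m, D, E, F#m, G#dim. Of the given chords, A–C#–E = A, F#–A–C#–E = F#m7, E–G#–B = E, D–F#–A = D and G#–B–D–F# = G#m7b5 are diatonic. But B–D–F is foreign: the diatonic ii on degree 2 is Bm, whereas Bdim comes from A minor. It is labeled ii°.

ii°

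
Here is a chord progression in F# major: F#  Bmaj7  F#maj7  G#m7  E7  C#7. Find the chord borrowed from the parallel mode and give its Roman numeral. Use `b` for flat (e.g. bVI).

bVII7

F# major has the diatonic set F#, G#m, A#m, B, C#, D#m, E#dim. Of the given chords, F#, Bmaj7, F#maj7, G#m7 and C#7 are diatonic. E7 (E–G#–B–D) doesn't fit — on degree 7 F# major would have E#dim (vii°). E7 is the degree-7 chord of F# minor, so it is the borrowed bVII7.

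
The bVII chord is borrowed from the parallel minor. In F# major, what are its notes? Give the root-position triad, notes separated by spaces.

E G# B

The root of bVII is the lowered 7th degree: E# becomes E. In F# minor the chord on E is E–G#–B.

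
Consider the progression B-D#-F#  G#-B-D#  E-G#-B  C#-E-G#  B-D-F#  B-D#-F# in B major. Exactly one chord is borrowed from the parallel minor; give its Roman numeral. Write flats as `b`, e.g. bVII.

i

In B major the diatonic chords are B, C#m, D#m, E, F#, G#m, A#dim. B–D#–F# = B, G#–B–D# = G#m, E–G#–B = E and C#–E–G# = C#m all belong to that set. B–D–F# is not: scale degree 1 in B major carries B (I). In B minor the chord on that degree is Bm, so here it functions as i, borrowed from the parallel minor.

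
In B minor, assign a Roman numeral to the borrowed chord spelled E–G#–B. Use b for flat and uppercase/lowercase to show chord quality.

The root E is the diatonic 4th degree of B minor; the borrowing shows in the chord quality. E–G#–B is a major chord — the form found in B major, not the diatonic iv (Em). Borrowed into B minor it is written IV.

IV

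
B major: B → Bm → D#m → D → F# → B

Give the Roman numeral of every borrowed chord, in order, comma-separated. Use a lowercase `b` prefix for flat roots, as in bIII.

The diatonic triads in B major are B, C#m, D#m, E, F#, G#m, A#dim. B, D#m and F# are all diatonic. But Bm (B–D–F#) is foreign: the diatonic I on degree 1 is B, whereas Bm comes from B minor. It is labeled i. D (D–F#–A) doesn't fit — on degree 3 B major would have D#m (iii). D is the degree-3 chord of B minor, so it is the borrowed bIII.

i, bIII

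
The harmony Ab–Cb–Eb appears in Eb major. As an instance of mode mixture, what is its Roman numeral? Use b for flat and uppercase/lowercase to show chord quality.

The root Ab is the diatonic 4th degree of Eb major; the borrowing shows in the chord quality. The diatonic chord on degree 4 would be Ab (IV), but Ab–Cb–Eb is the minor chord from Eb minor. As a borrowed chord it is labeled iv.

iv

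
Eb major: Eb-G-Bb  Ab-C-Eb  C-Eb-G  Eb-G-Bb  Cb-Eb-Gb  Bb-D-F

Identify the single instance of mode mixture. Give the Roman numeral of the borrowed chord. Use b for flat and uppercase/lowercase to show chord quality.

The diatonic triads in Eb major are Eb, Fm, Gm, Ab, Bb, Cm, Ddim. Of the given chords, Eb–G–Bb = Eb, Ab–C–Eb = Ab, C–Eb–G = Cm and Bb–D–F = Bb are diatonic. Cb–Eb–Gb is not: scale degree 6 in Eb major carries Cm (vi). In Eb minor the chord on that degree is Cb, so here it functions as bVI, borrowed from the parallel minor.

bVI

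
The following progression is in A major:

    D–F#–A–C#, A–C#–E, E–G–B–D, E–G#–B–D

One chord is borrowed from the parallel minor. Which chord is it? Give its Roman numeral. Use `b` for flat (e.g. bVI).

In A major the diatonic chords are A, Bm, C#m, D, E, F#m, G#dim. Of the given chords, D–F#–A–C# = Dmaj7, A–C#–E = A and E–G#–B–D = E7 are diatonic. E–G–B–D doesn't fit — on degree 5 A major would have E (V). Em7 is the degree-5 chord of A minor, so it is the borrowed v7.

v7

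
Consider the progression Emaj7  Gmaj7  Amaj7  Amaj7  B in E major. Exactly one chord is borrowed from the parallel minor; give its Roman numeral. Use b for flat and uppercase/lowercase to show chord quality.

In E major the diatonic chords are E, F#m, G#m, A, B, C#m, D#dim. Emaj7, Amaj7 and B all belong to that set. But Gmaj7 (G–B–D–F#) is foreign: the diatonic iii on degree 3 is G#m, whereas Gmaj7 comes from E minor. It is labeled bIIImaj7.

bIIImaj7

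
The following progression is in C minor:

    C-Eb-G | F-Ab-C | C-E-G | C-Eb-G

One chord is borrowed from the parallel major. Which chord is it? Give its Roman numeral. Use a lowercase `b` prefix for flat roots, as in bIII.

I

The diatonic triads in C minor (with V from harmonic minor) are Cm, Ddim, Eb, Fm, G, Ab, Bb. Of the given chords, C–Eb–G = Cm and F–Ab–C = Fm are diatonic. C–E–G doesn't fit — on degree 1 C minor would have Cm (i). C is the degree-1 chord of C major, so it is the borrowed I.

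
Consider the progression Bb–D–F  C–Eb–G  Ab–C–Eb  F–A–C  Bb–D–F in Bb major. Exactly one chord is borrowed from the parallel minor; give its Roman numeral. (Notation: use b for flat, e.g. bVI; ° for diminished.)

bVII

The diatonic triads in Bb major are Bb, Cm, Dm, Eb, F, Gm, Adim. Bb–D–F = Bb, C–Eb–G = Cm and F–A–C = F all belong to that set. But Ab–C–Eb is foreign: the diatonic vii° on degree 7 is Adim, whereas Ab comes from Bb minor. It is labeled bVII.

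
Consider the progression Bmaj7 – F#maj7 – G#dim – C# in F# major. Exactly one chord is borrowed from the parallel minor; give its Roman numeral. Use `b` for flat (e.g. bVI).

ii°

In F# major the diatonic chords are F#, G#m, A#m, B, C#, D#m, E#dim. Bmaj7, F#maj7 and C# all belong to that set. G#dim (G#–B–D) is not: scale degree 2 in F# major carries G#m (ii). In F# minor the chord on that degree is G#dim, so here it functions as ii°, borrowed from the parallel minor.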